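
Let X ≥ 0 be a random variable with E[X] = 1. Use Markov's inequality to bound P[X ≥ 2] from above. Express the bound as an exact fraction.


μ = E[X] = 1, a = 2.
Markov: P[X ≥ 2] ≤ μ/a = (1)/2 = 1/2.
Numerically: ≈ 0.500.
(Since a = 2 > μ = 1.000, the bound 1/2 is < 1 and informative.)

P[X ≥ 2] ≤ 1/2 ≈ 0.500.


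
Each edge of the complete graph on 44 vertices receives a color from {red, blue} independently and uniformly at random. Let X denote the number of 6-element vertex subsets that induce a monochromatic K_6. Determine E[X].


Let X = Σ_S X_S over the C(44, 6) = 7059052 subsets S of size 6, where X_S = 1 if the K_6 on S is monochromatic.
For a fixed S, the K_6 on S has C(6, 2) = 15 edges. P[all 15 edges red] = (1/2)^15, and likewise for blue, so P[monochromatic] = 2·(1/2)^15 = 2^{1 − 15} = 1/16384.
By linearity of expectation: E[X] = C(44, 6) · 2^{1 − 15} = 7059052 · 1/16384 = 1764763/4096.
Numerically: E[X] ≈ 430.85034.

E[X] = C(44,6)·2^(1−C(6,2)) = 1764763/4096 ≈ 430.85034.


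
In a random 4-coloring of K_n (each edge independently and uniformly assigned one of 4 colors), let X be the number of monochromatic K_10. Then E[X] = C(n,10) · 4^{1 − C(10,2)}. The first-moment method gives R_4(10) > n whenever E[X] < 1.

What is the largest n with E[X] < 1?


We need C(n, 10) · 4^{1 − 45} < 1, i.e. C(n, 10) < 4^{45 − 1} = 309485009821345068724781056.
Check values of n near the boundary:
  n = 2021: C(2021, 10) = 306347841644770462864800616; 306347841644770462864800616 < 309485009821345068724781056? YES
  n = 2022: C(2022, 10) = 307870445231474093395937796; 307870445231474093395937796 < 309485009821345068724781056? YES
  n = 2023: C(2023, 10) = 309399856285778485315440716; 309399856285778485315440716 < 309485009821345068724781056? YES
  n = 2024: C(2024, 10) = 310936101848269937576192656; 310936101848269937576192656 < 309485009821345068724781056? NO
  n = 2025: C(2025, 10) = 312479209053472269772600560; 312479209053472269772600560 < 309485009821345068724781056? NO
  n = 2026: C(2026, 10) = 314029205130126398094885285; 314029205130126398094885285 < 309485009821345068724781056? NO
The largest n with C(n, 10) < 309485009821345068724781056 is n = 2023 (where E[X] = 77349964071444621328860179/77371252455336267181195264 ≈ 1.000). Hence R_4(10) > 2023, i.e. R_4(10) ≥ 2024.

Largest n = 2023; hence R_4(10) > 2023.


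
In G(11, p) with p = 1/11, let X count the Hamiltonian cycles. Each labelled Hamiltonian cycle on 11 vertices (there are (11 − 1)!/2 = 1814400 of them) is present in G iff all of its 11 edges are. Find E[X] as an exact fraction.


K_11 has (11 − 1)!/2 = 1814400 labelled Hamiltonian cycles.
For each such Hamiltonian cycle H, let X_H = 1 if all 11 edges of H are present in G. Then P[X_H = 1] = p^{11} = (1/11)^{11} = 1/285311670611.
Summing the indicators: E[X] = Σ_H E[X_H] = 1814400 · p^{11} = 1814400 · 1/285311670611 = 1814400/285311670611.
Numerically: E[X] ≈ 6.359e-06.

E[X] = 1814400 · (1/11)^{11} = 1814400/285311670611 ≈ 6.359e-06.


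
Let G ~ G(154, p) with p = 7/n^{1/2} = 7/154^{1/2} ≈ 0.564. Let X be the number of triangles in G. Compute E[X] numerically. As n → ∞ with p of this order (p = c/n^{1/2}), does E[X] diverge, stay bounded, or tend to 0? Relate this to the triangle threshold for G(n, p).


Number of potential triangles: C(154, 3) = 596904.
Each occurs with probability p³ ≈ (0.564)³ ≈ 1.79479e-01.
By linearity: E[X] = C(154, 3)·p³ ≈ 596904 · 1.79479e-01 ≈ 107131.584.
Since α = 1/2 < 1, p = c/n^{1/2} ≫ 1/n is above the triangle threshold p ~ 1/n. Asymptotically E[X] ~ (c³/6)·n^{3(1−α)} = (7³/6)·n^{1.5} → ∞; triangles are abundant w.h.p.

E[X] ≈ 107131.584; in regime p = Θ(1/n^{1/2}) E[X] diverges (above the triangle threshold p ~ 1/n).


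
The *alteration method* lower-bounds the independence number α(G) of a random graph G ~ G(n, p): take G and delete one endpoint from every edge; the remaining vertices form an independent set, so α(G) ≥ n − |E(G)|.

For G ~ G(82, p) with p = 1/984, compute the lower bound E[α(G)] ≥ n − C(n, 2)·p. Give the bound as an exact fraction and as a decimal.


E[|E(G)|] = C(82, 2)·p = 3321 · (1/984) = 27/8.
E[α(G)] ≥ n − E[|E(G)|] = 82 − 27/8 = 629/8.
Numerically: ≈ 78.6250.
(This is only a lower bound; the true E[α(G)] may be larger.)

E[α(G)] ≥ 629/8 ≈ 78.6250.


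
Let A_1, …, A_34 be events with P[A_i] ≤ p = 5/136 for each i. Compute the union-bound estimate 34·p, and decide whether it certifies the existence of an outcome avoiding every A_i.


Union bound: P[∪_{i=1}^{34} A_i] ≤ Σ_i P[A_i] ≤ 34·p = 34·(5/136) = 5/4.
Numerically: 5/4 ≈ 1.2500.
Is 5/4 < 1? NO.
Since the bound 5/4 is ≥ 1, the union bound is uninformative here; it does NOT by itself certify existence.

34·p = 5/4 ≈ 1.2500; existence NOT certified by the union bound.


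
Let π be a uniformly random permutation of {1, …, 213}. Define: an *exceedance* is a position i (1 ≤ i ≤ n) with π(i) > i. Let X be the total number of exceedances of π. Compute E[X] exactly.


Write X = Σ_{i=1}^{213} X_i, where X_i = 1_{π(i) > i}.
For each fixed i, π(i) is uniform over {1, …, 213} (marginal of a uniform permutation), so P[π(i) > i] = (n − i)/n. Summing: Σ_{i=1}^{213} (n − i)/n = (0 + 1 + … + 212)/213 = 213(213 − 1)/(2·213) = (213 − 1)/2.
Hence E[X] = Σ_{i=1}^{213} (213 − i)/213 = 106 ≈ 106.000000.

E[X] = 106 = 106.000000.


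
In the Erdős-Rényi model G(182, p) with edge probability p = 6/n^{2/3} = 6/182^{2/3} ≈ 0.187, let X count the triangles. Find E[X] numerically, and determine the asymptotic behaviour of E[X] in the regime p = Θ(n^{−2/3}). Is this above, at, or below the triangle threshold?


Number of potential triangles: C(182, 3) = 988260.
Each occurs with probability p³ ≈ (0.187)³ ≈ 6.52095e-03.
By linearity: E[X] = C(182, 3)·p³ ≈ 988260 · 6.52095e-03 ≈ 6444.396.
Since α = 2/3 < 1, p = c/n^{2/3} ≫ 1/n is above the triangle threshold p ~ 1/n. Asymptotically E[X] ~ (c³/6)·n^{3(1−α)} = (6³/6)·n^{1} → ∞; triangles are abundant w.h.p.

E[X] ≈ 6444.396; in regime p = Θ(1/n^{2/3}) E[X] diverges (above the triangle threshold p ~ 1/n).


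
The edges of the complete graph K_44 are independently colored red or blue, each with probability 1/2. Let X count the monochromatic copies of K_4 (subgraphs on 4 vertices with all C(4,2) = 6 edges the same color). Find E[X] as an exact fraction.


Let X = Σ_S X_S over the C(44, 4) = 135751 subsets S of size 4, where X_S = 1 if the K_4 on S is monochromatic.
For a fixed S, the K_4 on S has C(4, 2) = 6 edges. P[all 6 edges red] = (1/2)^6, and likewise for blue, so P[monochromatic] = 2·(1/2)^6 = 2^{1 − 6} = 1/32.
By linearity: E[X] = C(44, 4) · 2^{1 − 6} = 135751 · 1/32 = 135751/32.
Numerically: E[X] ≈ 4242.218750.

E[X] = C(44,4)·2^(1−C(4,2)) = 135751/32 ≈ 4242.218750.


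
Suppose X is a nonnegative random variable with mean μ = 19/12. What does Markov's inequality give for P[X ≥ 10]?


μ = E[X] = 19/12, a = 10.
Markov: P[X ≥ 10] ≤ μ/a = (19/12)/10 = 19/120.
Numerically: ≈ 0.15833.
(Since a = 10 > μ = 1.58333, the bound 19/120 is < 1 and informative.)

P[X ≥ 10] ≤ 19/120 ≈ 0.15833.


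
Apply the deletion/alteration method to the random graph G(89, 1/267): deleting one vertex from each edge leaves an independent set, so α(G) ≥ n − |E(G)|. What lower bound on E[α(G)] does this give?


E[|E(G)|] = C(89, 2)·p = 3916 · (1/267) = 44/3.
E[α(G)] ≥ n − E[|E(G)|] = 89 − 44/3 = 223/3.
Numerically: ≈ 74.33333.
(This is only a lower bound; the true E[α(G)] may be larger.)

E[α(G)] ≥ 223/3 ≈ 74.33333.


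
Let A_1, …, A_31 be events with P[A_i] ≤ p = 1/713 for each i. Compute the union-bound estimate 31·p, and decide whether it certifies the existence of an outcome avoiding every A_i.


Union bound: P[∪_{i=1}^{31} A_i] ≤ Σ_i P[A_i] ≤ 31·p = 31·(1/713) = 1/23.
Numerically: 1/23 ≈ 0.0434783.
Is 1/23 < 1? YES.
Since P[∪ A_i] ≤ 1/23 < 1, the complement has P[∩ A_i^c] ≥ 1 − 1/23 = 22/23 > 0, so some outcome avoids every A_i.

31·p = 1/23 ≈ 0.0434783; existence CERTIFIED by the union bound.


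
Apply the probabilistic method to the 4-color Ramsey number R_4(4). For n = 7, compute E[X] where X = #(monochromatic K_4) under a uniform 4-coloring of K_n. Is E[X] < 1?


E[X] = C(7, 4) · 4^{1 − 6} = 35 · 4^{−5} = 35/1024.
As a reduced fraction: E[X] = 35/1024 ≈ 0.034180.
Is E[X] < 1? YES.
Since E[X] < 1, there exists a 4-coloring of K_{7} with no monochromatic K_4; hence R_4(4) > 7.

E[X] = 35/1024 ≈ 0.034180; E[X] < 1, so R_4(4) > 7.


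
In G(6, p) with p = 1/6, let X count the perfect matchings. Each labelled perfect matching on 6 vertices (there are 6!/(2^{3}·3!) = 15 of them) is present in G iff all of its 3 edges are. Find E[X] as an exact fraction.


K_6 has 6!/(2^{3}·3!) = 15 labelled perfect matchings.
For each such perfect matching H, let X_H = 1 if all 3 edges of H are present in G. Then P[X_H = 1] = p^{3} = (1/6)^{3} = 1/216.
By linearity: E[X] = Σ_H E[X_H] = 15 · p^{3} = 15 · 1/216 = 5/72.
Numerically: E[X] ≈ 0.069444.

E[X] = 15 · (1/6)^{3} = 5/72 ≈ 0.069444.


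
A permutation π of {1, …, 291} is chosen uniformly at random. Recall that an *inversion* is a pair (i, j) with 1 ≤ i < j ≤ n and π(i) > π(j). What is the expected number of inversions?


Write X = Σ X_I over the C(291, 2) = 42195 pairs i < j, with X_I the indicator of one inversion.
There are 42195 indicators.
For each fixed pair i < j, the values π(i) and π(j) are two distinct elements of {1, …, 291} in uniformly random order; by symmetry P[π(i) > π(j)] = 1/2.
By linearity: E[X] = 42195 · (1/2) = C(291, 2) · (1/2) = 42195/2 = 42195/2 ≈ 21097.50000.

E[X] = 42195/2 = 21097.50000.


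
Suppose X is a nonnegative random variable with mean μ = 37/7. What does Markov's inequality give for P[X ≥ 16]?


μ = E[X] = 37/7, a = 16.
Markov: P[X ≥ 16] ≤ μ/a = (37/7)/16 = 37/112.
Numerically: ≈ 0.33036.
(Since a = 16 > μ = 5.28571, the bound 37/112 is < 1 and informative.)

P[X ≥ 16] ≤ 37/112 ≈ 0.33036.


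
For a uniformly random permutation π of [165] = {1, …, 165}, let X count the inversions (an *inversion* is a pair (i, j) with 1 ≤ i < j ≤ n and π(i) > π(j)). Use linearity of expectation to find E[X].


Write X = Σ X_I over the C(165, 2) = 13530 pairs i < j, with X_I the indicator of one inversion.
There are 13530 indicators.
For each fixed pair i < j, the values π(i) and π(j) are two distinct elements of {1, …, 165} in uniformly random order; by symmetry P[π(i) > π(j)] = 1/2.
By linearity: E[X] = 13530 · (1/2) = C(165, 2) · (1/2) = 13530/2 = 6765 ≈ 6765.000.

E[X] = 6765 = 6765.000.


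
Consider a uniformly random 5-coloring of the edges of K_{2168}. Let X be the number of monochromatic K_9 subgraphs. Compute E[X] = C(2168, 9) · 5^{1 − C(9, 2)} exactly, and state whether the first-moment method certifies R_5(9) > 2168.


E[X] = C(2168, 9) · 5^{1 − 36} = 2867804175977929537095120 · 5^{−35} = 2867804175977929537095120/2910383045673370361328125.
As a reduced fraction: E[X] = 573560835195585907419024/582076609134674072265625 ≈ 0.9853700.
Is E[X] < 1? YES.
Since E[X] < 1, there exists a 5-coloring of K_{2168} with no monochromatic K_9; hence R_5(9) > 2168.

E[X] = 573560835195585907419024/582076609134674072265625 ≈ 0.9853700; E[X] < 1, so R_5(9) > 2168.


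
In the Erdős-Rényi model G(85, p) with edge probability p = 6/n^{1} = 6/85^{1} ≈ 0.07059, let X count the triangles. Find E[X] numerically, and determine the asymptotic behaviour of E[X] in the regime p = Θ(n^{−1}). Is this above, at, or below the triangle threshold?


Number of potential triangles: C(85, 3) = 98770.
Each occurs with probability p³ ≈ (0.07059)³ ≈ 3.517199e-04.
By linearity: E[X] = C(85, 3)·p³ ≈ 98770 · 3.517199e-04 ≈ 34.7394.
Here α = 1, so p = 6/n is exactly at the triangle threshold p ~ 1/n. Asymptotically E[X] → c³/6 = 6³/6 = 36 ≈ 36.0000, a bounded constant. In this regime the triangle count is asymptotically Poisson(c³/6).

E[X] ≈ 34.7394; in regime p = Θ(1/n^{1}) E[X] stays bounded (at the triangle threshold p ~ 1/n).


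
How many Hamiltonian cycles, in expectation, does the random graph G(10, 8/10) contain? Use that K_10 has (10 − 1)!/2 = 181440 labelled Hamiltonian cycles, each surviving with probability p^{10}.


K_10 has (10 − 1)!/2 = 181440 labelled Hamiltonian cycles.
For each such Hamiltonian cycle H, let X_H = 1 if all 10 edges of H are present in G. Then P[X_H = 1] = p^{10} = (4/5)^{10} = 1048576/9765625.
By linearity of expectation: E[X] = Σ_H E[X_H] = 181440 · p^{10} = 181440 · 1048576/9765625 = 38050725888/1953125.
Numerically: E[X] ≈ 19482.

E[X] = 181440 · (4/5)^{10} = 38050725888/1953125 ≈ 19482.


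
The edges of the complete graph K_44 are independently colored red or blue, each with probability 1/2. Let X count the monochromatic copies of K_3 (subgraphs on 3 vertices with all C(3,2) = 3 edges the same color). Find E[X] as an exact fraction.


Let X = Σ_S X_S over the C(44, 3) = 13244 subsets S of size 3, where X_S = 1 if the K_3 on S is monochromatic.
For a fixed S, the K_3 on S has C(3, 2) = 3 edges. P[all 3 edges red] = (1/2)^3, and likewise for blue, so P[monochromatic] = 2·(1/2)^3 = 2^{1 − 3} = 1/4.
Summing: E[X] = C(44, 3) · 2^{1 − 3} = 13244 · 1/4 = 3311.
Numerically: E[X] ≈ 3311.0000.

E[X] = C(44,3)·2^(1−C(3,2)) = 3311 ≈ 3311.0000.


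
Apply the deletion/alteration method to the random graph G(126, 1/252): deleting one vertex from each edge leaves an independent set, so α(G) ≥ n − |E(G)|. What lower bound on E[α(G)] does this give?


E[|E(G)|] = C(126, 2)·p = 7875 · (1/252) = 125/4.
E[α(G)] ≥ n − E[|E(G)|] = 126 − 125/4 = 379/4.
Numerically: ≈ 94.750.
(This is only a lower bound; the true E[α(G)] may be larger.)

E[α(G)] ≥ 379/4 ≈ 94.750.


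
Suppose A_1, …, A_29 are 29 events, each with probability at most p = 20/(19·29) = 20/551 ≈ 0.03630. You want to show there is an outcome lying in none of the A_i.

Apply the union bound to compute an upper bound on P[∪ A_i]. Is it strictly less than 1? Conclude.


Union bound: P[∪_{i=1}^{29} A_i] ≤ Σ_i P[A_i] ≤ 29·p = 29·(20/551) = 20/19.
Numerically: 20/19 ≈ 1.05263.
Is 20/19 < 1? NO.
Since the bound 20/19 is ≥ 1, the union bound is uninformative here; it does NOT by itself certify existence.

29·p = 20/19 ≈ 1.05263; existence NOT certified by the union bound.


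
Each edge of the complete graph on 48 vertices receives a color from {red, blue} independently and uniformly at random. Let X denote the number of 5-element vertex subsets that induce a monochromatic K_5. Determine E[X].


Let X = Σ_S X_S over the C(48, 5) = 1712304 subsets S of size 5, where X_S = 1 if the K_5 on S is monochromatic.
For a fixed S, the K_5 on S has C(5, 2) = 10 edges. P[all 10 edges red] = (1/2)^10, and likewise for blue, so P[monochromatic] = 2·(1/2)^10 = 2^{1 − 10} = 1/512.
By linearity: E[X] = C(48, 5) · 2^{1 − 10} = 1712304 · 1/512 = 107019/32.
Numerically: E[X] ≈ 3344.343750.

E[X] = C(48,5)·2^(1−C(5,2)) = 107019/32 ≈ 3344.343750.


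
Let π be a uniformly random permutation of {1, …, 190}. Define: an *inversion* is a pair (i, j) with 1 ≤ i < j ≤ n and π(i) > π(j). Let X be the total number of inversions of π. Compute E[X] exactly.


Write X = Σ X_I over the C(190, 2) = 17955 pairs i < j, with X_I the indicator of one inversion.
There are 17955 indicators.
For each fixed pair i < j, the values π(i) and π(j) are two distinct elements of {1, …, 190} in uniformly random order; by symmetry P[π(i) > π(j)] = 1/2.
By linearity: E[X] = 17955 · (1/2) = C(190, 2) · (1/2) = 17955/2 = 17955/2 ≈ 8977.5000.

E[X] = 17955/2 = 8977.5000.


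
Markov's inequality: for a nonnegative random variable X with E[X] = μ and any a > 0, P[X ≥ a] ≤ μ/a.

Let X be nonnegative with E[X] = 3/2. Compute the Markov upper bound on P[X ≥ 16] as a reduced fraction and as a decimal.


μ = E[X] = 3/2, a = 16.
Markov: P[X ≥ 16] ≤ μ/a = (3/2)/16 = 3/32.
Numerically: ≈ 0.0938.
(Since a = 16 > μ = 1.5000, the bound 3/32 is < 1 and informative.)

P[X ≥ 16] ≤ 3/32 ≈ 0.0938.


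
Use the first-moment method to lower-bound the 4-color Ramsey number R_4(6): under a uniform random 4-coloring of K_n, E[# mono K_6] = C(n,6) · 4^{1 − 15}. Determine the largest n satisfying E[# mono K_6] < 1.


We need C(n, 6) · 4^{1 − 15} < 1, i.e. C(n, 6) < 4^{15 − 1} = 268435456.
Check values of n near the boundary:
  n = 77: C(77, 6) = 237093780; 237093780 < 268435456? YES
  n = 78: C(78, 6) = 256851595; 256851595 < 268435456? YES
  n = 79: C(79, 6) = 277962685; 277962685 < 268435456? NO
The largest n with C(n, 6) < 268435456 is n = 78 (where E[X] = 256851595/268435456 ≈ 0.9568468). Hence R_4(6) > 78, i.e. R_4(6) ≥ 79.

Largest n = 78; hence R_4(6) > 78.


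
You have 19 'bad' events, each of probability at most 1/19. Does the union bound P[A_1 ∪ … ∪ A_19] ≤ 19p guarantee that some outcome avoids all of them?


Union bound: P[∪_{i=1}^{19} A_i] ≤ Σ_i P[A_i] ≤ 19·p = 19·(1/19) = 1.
Numerically: 1 ≈ 1.0000000.
Is 1 < 1? NO.
Since the bound 1 is ≥ 1, the union bound is uninformative here; it does NOT by itself certify existence.

19·p = 1 ≈ 1.0000000; existence NOT certified by the union bound.


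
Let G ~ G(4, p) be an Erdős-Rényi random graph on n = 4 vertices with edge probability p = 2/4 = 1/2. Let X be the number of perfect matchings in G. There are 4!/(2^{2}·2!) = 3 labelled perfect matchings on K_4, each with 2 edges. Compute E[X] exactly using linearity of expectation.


K_4 has 4!/(2^{2}·2!) = 3 labelled perfect matchings.
For each such perfect matching H, let X_H = 1 if all 2 edges of H are present in G. Then P[X_H = 1] = p^{2} = (1/2)^{2} = 1/4.
By linearity of expectation: E[X] = Σ_H E[X_H] = 3 · p^{2} = 3 · 1/4 = 3/4.
Numerically: E[X] ≈ 0.75.

E[X] = 3 · (1/2)^{2} = 3/4 ≈ 0.75.


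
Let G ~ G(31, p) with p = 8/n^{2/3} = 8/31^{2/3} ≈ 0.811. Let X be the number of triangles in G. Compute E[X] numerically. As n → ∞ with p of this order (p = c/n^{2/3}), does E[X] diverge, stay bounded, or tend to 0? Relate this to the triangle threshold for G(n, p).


Number of potential triangles: C(31, 3) = 4495.
Each occurs with probability p³ ≈ (0.811)³ ≈ 5.32778e-01.
By linearity: E[X] = C(31, 3)·p³ ≈ 4495 · 5.32778e-01 ≈ 2394.839.
Since α = 2/3 < 1, p = c/n^{2/3} ≫ 1/n is above the triangle threshold p ~ 1/n. Asymptotically E[X] ~ (c³/6)·n^{3(1−α)} = (8³/6)·n^{1} → ∞; triangles are abundant w.h.p.

E[X] ≈ 2394.839; in regime p = Θ(1/n^{2/3}) E[X] diverges (above the triangle threshold p ~ 1/n).


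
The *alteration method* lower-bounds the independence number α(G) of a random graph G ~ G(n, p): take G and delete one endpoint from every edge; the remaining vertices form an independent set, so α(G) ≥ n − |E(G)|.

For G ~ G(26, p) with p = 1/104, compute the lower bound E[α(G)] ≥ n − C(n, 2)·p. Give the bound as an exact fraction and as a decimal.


E[|E(G)|] = C(26, 2)·p = 325 · (1/104) = 25/8.
E[α(G)] ≥ n − E[|E(G)|] = 26 − 25/8 = 183/8.
Numerically: ≈ 22.875.
(This is only a lower bound; the true E[α(G)] may be larger.)

E[α(G)] ≥ 183/8 ≈ 22.875.


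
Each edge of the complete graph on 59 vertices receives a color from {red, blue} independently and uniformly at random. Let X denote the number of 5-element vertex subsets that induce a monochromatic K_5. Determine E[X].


Let X = Σ_S X_S over the C(59, 5) = 5006386 subsets S of size 5, where X_S = 1 if the K_5 on S is monochromatic.
For a fixed S, the K_5 on S has C(5, 2) = 10 edges. P[all 10 edges red] = (1/2)^10, and likewise for blue, so P[monochromatic] = 2·(1/2)^10 = 2^{1 − 10} = 1/512.
By linearity: E[X] = C(59, 5) · 2^{1 − 10} = 5006386 · 1/512 = 2503193/256.
Numerically: E[X] ≈ 9778.09766.

E[X] = C(59,5)·2^(1−C(5,2)) = 2503193/256 ≈ 9778.09766.


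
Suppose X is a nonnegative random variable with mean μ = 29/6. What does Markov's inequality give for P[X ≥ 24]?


μ = E[X] = 29/6, a = 24.
Markov: P[X ≥ 24] ≤ μ/a = (29/6)/24 = 29/144.
Numerically: ≈ 0.20139.
(Since a = 24 > μ = 4.83333, the bound 29/144 is < 1 and informative.)

P[X ≥ 24] ≤ 29/144 ≈ 0.20139.


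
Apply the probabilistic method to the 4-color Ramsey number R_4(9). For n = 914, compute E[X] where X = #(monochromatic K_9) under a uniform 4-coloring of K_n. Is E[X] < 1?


E[X] = C(914, 9) · 4^{1 − 36} = 1179217089587653905932 · 4^{−35} = 1179217089587653905932/1180591620717411303424.
As a reduced fraction: E[X] = 294804272396913476483/295147905179352825856 ≈ 0.998836.
Is E[X] < 1? YES.
Since E[X] < 1, there exists a 4-coloring of K_{914} with no monochromatic K_9; hence R_4(9) > 914.

E[X] = 294804272396913476483/295147905179352825856 ≈ 0.998836; E[X] < 1, so R_4(9) > 914.


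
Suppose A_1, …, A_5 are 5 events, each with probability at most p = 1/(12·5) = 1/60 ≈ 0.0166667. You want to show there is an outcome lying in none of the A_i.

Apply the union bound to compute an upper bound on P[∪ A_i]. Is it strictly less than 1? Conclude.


Union bound: P[∪_{i=1}^{5} A_i] ≤ Σ_i P[A_i] ≤ 5·p = 5·(1/60) = 1/12.
Numerically: 1/12 ≈ 0.0833333.
Is 1/12 < 1? YES.
Since P[∪ A_i] ≤ 1/12 < 1, the complement has P[∩ A_i^c] ≥ 1 − 1/12 = 11/12 > 0, so some outcome avoids every A_i.

5·p = 1/12 ≈ 0.0833333; existence CERTIFIED by the union bound.


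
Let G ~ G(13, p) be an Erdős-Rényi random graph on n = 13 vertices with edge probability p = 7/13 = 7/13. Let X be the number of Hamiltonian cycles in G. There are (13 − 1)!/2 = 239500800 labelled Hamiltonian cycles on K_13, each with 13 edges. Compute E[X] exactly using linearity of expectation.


K_13 has (13 − 1)!/2 = 239500800 labelled Hamiltonian cycles.
For each such Hamiltonian cycle H, let X_H = 1 if all 13 edges of H are present in G. Then P[X_H = 1] = p^{13} = (7/13)^{13} = 96889010407/302875106592253.
By linearity of expectation: E[X] = Σ_H E[X_H] = 239500800 · p^{13} = 239500800 · 96889010407/302875106592253 = 23204995503684825600/302875106592253.
Numerically: E[X] ≈ 7.66e+04.

E[X] = 239500800 · (7/13)^{13} = 23204995503684825600/302875106592253 ≈ 7.66e+04.


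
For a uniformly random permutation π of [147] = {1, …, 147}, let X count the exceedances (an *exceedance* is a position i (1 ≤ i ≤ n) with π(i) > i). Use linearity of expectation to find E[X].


Write X = Σ_{i=1}^{147} X_i, where X_i = 1_{π(i) > i}.
For each fixed i, π(i) is uniform over {1, …, 147} (marginal of a uniform permutation), so P[π(i) > i] = (n − i)/n. Summing: Σ_{i=1}^{147} (n − i)/n = (0 + 1 + … + 146)/147 = 147(147 − 1)/(2·147) = (147 − 1)/2.
Hence E[X] = Σ_{i=1}^{147} (147 − i)/147 = 73 ≈ 73.00000.

E[X] = 73 = 73.00000.


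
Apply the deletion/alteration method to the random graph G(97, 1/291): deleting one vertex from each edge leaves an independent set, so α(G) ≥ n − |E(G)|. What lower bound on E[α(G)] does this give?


E[|E(G)|] = C(97, 2)·p = 4656 · (1/291) = 16.
E[α(G)] ≥ n − E[|E(G)|] = 97 − 16 = 81.
Numerically: ≈ 81.0000.
(This is only a lower bound; the true E[α(G)] may be larger.)

E[α(G)] ≥ 81 ≈ 81.0000.


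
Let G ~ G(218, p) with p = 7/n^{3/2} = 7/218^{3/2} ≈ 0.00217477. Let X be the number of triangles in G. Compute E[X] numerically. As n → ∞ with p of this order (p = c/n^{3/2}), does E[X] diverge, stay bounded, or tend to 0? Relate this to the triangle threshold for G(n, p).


Number of potential triangles: C(218, 3) = 1703016.
Each occurs with probability p³ ≈ (0.00217477)³ ≈ 1.02858432e-08.
By linearity: E[X] = C(218, 3)·p³ ≈ 1703016 · 1.02858432e-08 ≈ 0.017517.
Since α = 3/2 > 1, p = c/n^{3/2} = o(1/n) is below the triangle threshold p ~ 1/n. Asymptotically E[X] ~ (c³/6)·n^{3(1−α)} = (7³/6)·n^{-1.5} → 0, so by Markov's inequality G has no triangles w.h.p.

E[X] ≈ 0.017517; in regime p = Θ(1/n^{3/2}) E[X] tends to 0 (below the triangle threshold p ~ 1/n).


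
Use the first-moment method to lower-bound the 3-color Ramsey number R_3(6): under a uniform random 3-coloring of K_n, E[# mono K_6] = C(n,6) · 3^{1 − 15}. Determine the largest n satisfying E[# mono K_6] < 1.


We need C(n, 6) · 3^{1 − 15} < 1, i.e. C(n, 6) < 3^{15 − 1} = 4782969.
Check values of n near the boundary:
  n = 36: C(36, 6) = 1947792; 1947792 < 4782969? YES
  n = 37: C(37, 6) = 2324784; 2324784 < 4782969? YES
  n = 38: C(38, 6) = 2760681; 2760681 < 4782969? YES
  n = 39: C(39, 6) = 3262623; 3262623 < 4782969? YES
  n = 40: C(40, 6) = 3838380; 3838380 < 4782969? YES
  n = 41: C(41, 6) = 4496388; 4496388 < 4782969? YES
  n = 42: C(42, 6) = 5245786; 5245786 < 4782969? NO
The largest n with C(n, 6) < 4782969 is n = 41 (where E[X] = 1498796/1594323 ≈ 0.940). Hence R_3(6) > 41, i.e. R_3(6) ≥ 42.

Largest n = 41; hence R_3(6) > 41.


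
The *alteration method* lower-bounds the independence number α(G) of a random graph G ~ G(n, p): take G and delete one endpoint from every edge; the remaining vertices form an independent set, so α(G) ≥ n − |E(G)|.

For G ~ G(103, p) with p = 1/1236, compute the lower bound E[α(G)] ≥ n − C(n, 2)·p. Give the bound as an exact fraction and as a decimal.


E[|E(G)|] = C(103, 2)·p = 5253 · (1/1236) = 17/4.
E[α(G)] ≥ n − E[|E(G)|] = 103 − 17/4 = 395/4.
Numerically: ≈ 98.7500.
(This is only a lower bound; the true E[α(G)] may be larger.)

E[α(G)] ≥ 395/4 ≈ 98.7500.


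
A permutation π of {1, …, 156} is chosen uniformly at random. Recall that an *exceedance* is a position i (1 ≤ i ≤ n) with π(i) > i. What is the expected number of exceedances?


Write X = Σ_{i=1}^{156} X_i, where X_i = 1_{π(i) > i}.
For each fixed i, π(i) is uniform over {1, …, 156} (marginal of a uniform permutation), so P[π(i) > i] = (n − i)/n. Summing: Σ_{i=1}^{156} (n − i)/n = (0 + 1 + … + 155)/156 = 156(156 − 1)/(2·156) = (156 − 1)/2.
Hence E[X] = Σ_{i=1}^{156} (156 − i)/156 = 155/2 ≈ 77.5000.

E[X] = 155/2 = 77.5000.


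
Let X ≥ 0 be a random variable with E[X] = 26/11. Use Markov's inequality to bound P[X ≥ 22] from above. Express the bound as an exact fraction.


μ = E[X] = 26/11, a = 22.
Markov: P[X ≥ 22] ≤ μ/a = (26/11)/22 = 13/121.
Numerically: ≈ 0.107438.
(Since a = 22 > μ = 2.363636, the bound 13/121 is < 1 and informative.)

P[X ≥ 22] ≤ 13/121 ≈ 0.107438.


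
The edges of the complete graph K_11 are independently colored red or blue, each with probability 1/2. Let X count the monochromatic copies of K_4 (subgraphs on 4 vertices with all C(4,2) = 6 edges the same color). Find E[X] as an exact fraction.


Let X = Σ_S X_S over the C(11, 4) = 330 subsets S of size 4, where X_S = 1 if the K_4 on S is monochromatic.
For a fixed S, the K_4 on S has C(4, 2) = 6 edges. P[all 6 edges red] = (1/2)^6, and likewise for blue, so P[monochromatic] = 2·(1/2)^6 = 2^{1 − 6} = 1/32.
Summing: E[X] = C(11, 4) · 2^{1 − 6} = 330 · 1/32 = 165/16.
Numerically: E[X] ≈ 10.3125.

E[X] = C(11,4)·2^(1−C(4,2)) = 165/16 ≈ 10.3125.


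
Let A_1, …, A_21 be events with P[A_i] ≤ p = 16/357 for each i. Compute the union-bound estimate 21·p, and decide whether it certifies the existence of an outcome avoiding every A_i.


Union bound: P[∪_{i=1}^{21} A_i] ≤ Σ_i P[A_i] ≤ 21·p = 21·(16/357) = 16/17.
Numerically: 16/17 ≈ 0.9411765.
Is 16/17 < 1? YES.
Since P[∪ A_i] ≤ 16/17 < 1, the complement has P[∩ A_i^c] ≥ 1 − 16/17 = 1/17 > 0, so some outcome avoids every A_i.

21·p = 16/17 ≈ 0.9411765; existence CERTIFIED by the union bound.


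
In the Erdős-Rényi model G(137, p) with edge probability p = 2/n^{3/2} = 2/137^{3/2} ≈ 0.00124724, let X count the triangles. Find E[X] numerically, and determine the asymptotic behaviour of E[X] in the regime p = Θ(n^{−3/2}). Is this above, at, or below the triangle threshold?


Number of potential triangles: C(137, 3) = 419220.
Each occurs with probability p³ ≈ (0.00124724)³ ≈ 1.94020418e-09.
By linearity: E[X] = C(137, 3)·p³ ≈ 419220 · 1.94020418e-09 ≈ 0.000813.
Since α = 3/2 > 1, p = c/n^{3/2} = o(1/n) is below the triangle threshold p ~ 1/n. Asymptotically E[X] ~ (c³/6)·n^{3(1−α)} = (2³/6)·n^{-1.5} → 0, so by Markov's inequality G has no triangles w.h.p.

E[X] ≈ 0.000813; in regime p = Θ(1/n^{3/2}) E[X] tends to 0 (below the triangle threshold p ~ 1/n).


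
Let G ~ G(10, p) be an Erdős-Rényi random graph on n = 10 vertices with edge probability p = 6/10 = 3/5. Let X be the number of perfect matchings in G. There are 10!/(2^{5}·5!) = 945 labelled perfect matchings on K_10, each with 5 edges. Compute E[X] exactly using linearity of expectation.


K_10 has 10!/(2^{5}·5!) = 945 labelled perfect matchings.
For each such perfect matching H, let X_H = 1 if all 5 edges of H are present in G. Then P[X_H = 1] = p^{5} = (3/5)^{5} = 243/3125.
By linearity of expectation: E[X] = Σ_H E[X_H] = 945 · p^{5} = 945 · 243/3125 = 45927/625.
Numerically: E[X] ≈ 73.4832.

E[X] = 945 · (3/5)^{5} = 45927/625 ≈ 73.4832.


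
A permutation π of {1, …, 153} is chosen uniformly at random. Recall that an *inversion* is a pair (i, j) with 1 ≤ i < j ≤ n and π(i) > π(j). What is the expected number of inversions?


Write X = Σ X_I over the C(153, 2) = 11628 pairs i < j, with X_I the indicator of one inversion.
There are 11628 indicators.
For each fixed pair i < j, the values π(i) and π(j) are two distinct elements of {1, …, 153} in uniformly random order; by symmetry P[π(i) > π(j)] = 1/2.
By linearity: E[X] = 11628 · (1/2) = C(153, 2) · (1/2) = 11628/2 = 5814 ≈ 5814.000000.

E[X] = 5814 = 5814.000000.


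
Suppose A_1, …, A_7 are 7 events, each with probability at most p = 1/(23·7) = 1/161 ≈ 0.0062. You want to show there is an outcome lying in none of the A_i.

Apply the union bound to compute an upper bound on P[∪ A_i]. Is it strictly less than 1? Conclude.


Union bound: P[∪_{i=1}^{7} A_i] ≤ Σ_i P[A_i] ≤ 7·p = 7·(1/161) = 1/23.
Numerically: 1/23 ≈ 0.0435.
Is 1/23 < 1? YES.
Since P[∪ A_i] ≤ 1/23 < 1, the complement has P[∩ A_i^c] ≥ 1 − 1/23 = 22/23 > 0, so some outcome avoids every A_i.

7·p = 1/23 ≈ 0.0435; existence CERTIFIED by the union bound.


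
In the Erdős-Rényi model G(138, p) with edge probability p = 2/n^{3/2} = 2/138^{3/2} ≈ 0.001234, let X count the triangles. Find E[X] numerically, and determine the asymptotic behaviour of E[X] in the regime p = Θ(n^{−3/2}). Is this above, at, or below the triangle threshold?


Number of potential triangles: C(138, 3) = 428536.
Each occurs with probability p³ ≈ (0.001234)³ ≈ 1.877734e-09.
By linearity: E[X] = C(138, 3)·p³ ≈ 428536 · 1.877734e-09 ≈ 0.0008.
Since α = 3/2 > 1, p = c/n^{3/2} = o(1/n) is below the triangle threshold p ~ 1/n. Asymptotically E[X] ~ (c³/6)·n^{3(1−α)} = (2³/6)·n^{-1.5} → 0, so by Markov's inequality G has no triangles w.h.p.

E[X] ≈ 0.0008; in regime p = Θ(1/n^{3/2}) E[X] tends to 0 (below the triangle threshold p ~ 1/n).


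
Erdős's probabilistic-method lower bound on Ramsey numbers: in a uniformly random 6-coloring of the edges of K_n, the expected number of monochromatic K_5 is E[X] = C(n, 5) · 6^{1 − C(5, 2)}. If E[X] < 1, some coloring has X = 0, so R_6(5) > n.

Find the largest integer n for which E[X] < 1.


We need C(n, 5) · 6^{1 − 10} < 1, i.e. C(n, 5) < 6^{10 − 1} = 10077696.
Check values of n near the boundary:
  n = 65: C(65, 5) = 8259888; 8259888 < 10077696? YES
  n = 66: C(66, 5) = 8936928; 8936928 < 10077696? YES
  n = 67: C(67, 5) = 9657648; 9657648 < 10077696? YES
  n = 68: C(68, 5) = 10424128; 10424128 < 10077696? NO
The largest n with C(n, 5) < 10077696 is n = 67 (where E[X] = 67067/69984 ≈ 0.958). Hence R_6(5) > 67, i.e. R_6(5) ≥ 68.

Largest n = 67; hence R_6(5) > 67.


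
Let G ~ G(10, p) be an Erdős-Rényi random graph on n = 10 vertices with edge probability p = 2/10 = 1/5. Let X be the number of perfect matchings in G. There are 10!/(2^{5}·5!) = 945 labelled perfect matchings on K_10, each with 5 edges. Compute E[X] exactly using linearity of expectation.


K_10 has 10!/(2^{5}·5!) = 945 labelled perfect matchings.
For each such perfect matching H, let X_H = 1 if all 5 edges of H are present in G. Then P[X_H = 1] = p^{5} = (1/5)^{5} = 1/3125.
By linearity: E[X] = Σ_H E[X_H] = 945 · p^{5} = 945 · 1/3125 = 189/625.
Numerically: E[X] ≈ 0.302.

E[X] = 945 · (1/5)^{5} = 189/625 ≈ 0.302.


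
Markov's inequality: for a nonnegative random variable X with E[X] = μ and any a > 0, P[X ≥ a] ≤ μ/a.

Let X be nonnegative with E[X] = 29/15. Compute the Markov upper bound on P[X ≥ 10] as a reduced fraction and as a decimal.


μ = E[X] = 29/15, a = 10.
Markov: P[X ≥ 10] ≤ μ/a = (29/15)/10 = 29/150.
Numerically: ≈ 0.1933.
(Since a = 10 > μ = 1.9333, the bound 29/150 is < 1 and informative.)

P[X ≥ 10] ≤ 29/150 ≈ 0.1933.


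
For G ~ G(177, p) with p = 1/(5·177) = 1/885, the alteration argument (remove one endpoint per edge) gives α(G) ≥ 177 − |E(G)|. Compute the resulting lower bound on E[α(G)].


E[|E(G)|] = C(177, 2)·p = 15576 · (1/885) = 88/5.
E[α(G)] ≥ n − E[|E(G)|] = 177 − 88/5 = 797/5.
Numerically: ≈ 159.400.
(This is only a lower bound; the true E[α(G)] may be larger.)

E[α(G)] ≥ 797/5 ≈ 159.400.


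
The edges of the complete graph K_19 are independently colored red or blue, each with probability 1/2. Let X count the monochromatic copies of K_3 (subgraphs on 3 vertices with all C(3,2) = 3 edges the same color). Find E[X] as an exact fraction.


Let X = Σ_S X_S over the C(19, 3) = 969 subsets S of size 3, where X_S = 1 if the K_3 on S is monochromatic.
For a fixed S, the K_3 on S has C(3, 2) = 3 edges. P[all 3 edges red] = (1/2)^3, and likewise for blue, so P[monochromatic] = 2·(1/2)^3 = 2^{1 − 3} = 1/4.
Summing: E[X] = C(19, 3) · 2^{1 − 3} = 969 · 1/4 = 969/4.
Numerically: E[X] ≈ 242.25000.

E[X] = C(19,3)·2^(1−C(3,2)) = 969/4 ≈ 242.25000.


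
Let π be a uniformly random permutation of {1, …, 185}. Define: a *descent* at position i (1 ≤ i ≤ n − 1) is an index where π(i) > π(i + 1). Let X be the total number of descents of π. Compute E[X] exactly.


Write X = Σ X_I over i = 1, …, 184, with X_I the indicator of one descent.
There are 184 indicators.
For each fixed i, the pair (π(i), π(i+1)) is a uniformly random ordered pair of distinct values from {1, …, 185}; by symmetry P[π(i) > π(i+1)] = 1/2.
By linearity: E[X] = 184 · (1/2) = (185 − 1) · (1/2) = 92 ≈ 92.000.

E[X] = 92 = 92.000.


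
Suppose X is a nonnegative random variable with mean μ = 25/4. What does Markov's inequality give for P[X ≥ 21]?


μ = E[X] = 25/4, a = 21.
Markov: P[X ≥ 21] ≤ μ/a = (25/4)/21 = 25/84.
Numerically: ≈ 0.297619.
(Since a = 21 > μ = 6.250000, the bound 25/84 is < 1 and informative.)

P[X ≥ 21] ≤ 25/84 ≈ 0.297619.


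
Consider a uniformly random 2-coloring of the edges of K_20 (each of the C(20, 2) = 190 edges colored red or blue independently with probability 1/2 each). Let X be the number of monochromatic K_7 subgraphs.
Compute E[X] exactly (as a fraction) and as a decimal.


Let X = Σ_S X_S over the C(20, 7) = 77520 subsets S of size 7, where X_S = 1 if the K_7 on S is monochromatic.
For a fixed S, the K_7 on S has C(7, 2) = 21 edges. P[all 21 edges red] = (1/2)^21, and likewise for blue, so P[monochromatic] = 2·(1/2)^21 = 2^{1 − 21} = 1/1048576.
Summing: E[X] = C(20, 7) · 2^{1 − 21} = 77520 · 1/1048576 = 4845/65536.
Numerically: E[X] ≈ 0.074.

E[X] = C(20,7)·2^(1−C(7,2)) = 4845/65536 ≈ 0.074.


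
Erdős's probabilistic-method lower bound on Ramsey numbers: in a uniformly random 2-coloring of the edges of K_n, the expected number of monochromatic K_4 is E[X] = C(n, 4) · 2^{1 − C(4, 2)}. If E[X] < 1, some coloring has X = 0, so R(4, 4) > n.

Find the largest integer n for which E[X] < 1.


We need C(n, 4) · 2^{1 − 6} < 1, i.e. C(n, 4) < 2^{6 − 1} = 32.
Check values of n near the boundary:
  n = 4: C(4, 4) = 1; 1 < 32? YES
  n = 5: C(5, 4) = 5; 5 < 32? YES
  n = 6: C(6, 4) = 15; 15 < 32? YES
  n = 7: C(7, 4) = 35; 35 < 32? NO
  n = 8: C(8, 4) = 70; 70 < 32? NO
  n = 9: C(9, 4) = 126; 126 < 32? NO
The largest n with C(n, 4) < 32 is n = 6 (where E[X] = 15/32 ≈ 0.4688). Hence R(4, 4) > 6, i.e. R(4, 4) ≥ 7.

Largest n = 6; hence R(4, 4) > 6.


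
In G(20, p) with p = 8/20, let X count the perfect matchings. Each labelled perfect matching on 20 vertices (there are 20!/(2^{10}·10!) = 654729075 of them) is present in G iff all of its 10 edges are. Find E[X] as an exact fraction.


K_20 has 20!/(2^{10}·10!) = 654729075 labelled perfect matchings.
For each such perfect matching H, let X_H = 1 if all 10 edges of H are present in G. Then P[X_H = 1] = p^{10} = (2/5)^{10} = 1024/9765625.
By linearity: E[X] = Σ_H E[X_H] = 654729075 · p^{10} = 654729075 · 1024/9765625 = 26817702912/390625.
Numerically: E[X] ≈ 68653.

E[X] = 654729075 · (2/5)^{10} = 26817702912/390625 ≈ 68653.


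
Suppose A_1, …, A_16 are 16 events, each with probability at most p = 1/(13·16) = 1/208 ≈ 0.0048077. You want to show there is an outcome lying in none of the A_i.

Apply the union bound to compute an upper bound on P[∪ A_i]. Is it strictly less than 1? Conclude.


Union bound: P[∪_{i=1}^{16} A_i] ≤ Σ_i P[A_i] ≤ 16·p = 16·(1/208) = 1/13.
Numerically: 1/13 ≈ 0.0769231.
Is 1/13 < 1? YES.
Since P[∪ A_i] ≤ 1/13 < 1, the complement has P[∩ A_i^c] ≥ 1 − 1/13 = 12/13 > 0, so some outcome avoids every A_i.

16·p = 1/13 ≈ 0.0769231; existence CERTIFIED by the union bound.


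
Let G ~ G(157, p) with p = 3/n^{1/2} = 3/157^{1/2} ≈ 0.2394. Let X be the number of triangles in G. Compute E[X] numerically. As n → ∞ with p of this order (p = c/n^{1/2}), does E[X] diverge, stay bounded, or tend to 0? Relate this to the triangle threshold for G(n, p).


Number of potential triangles: C(157, 3) = 632710.
Each occurs with probability p³ ≈ (0.2394)³ ≈ 1.372506e-02.
By linearity: E[X] = C(157, 3)·p³ ≈ 632710 · 1.372506e-02 ≈ 8683.9834.
Since α = 1/2 < 1, p = c/n^{1/2} ≫ 1/n is above the triangle threshold p ~ 1/n. Asymptotically E[X] ~ (c³/6)·n^{3(1−α)} = (3³/6)·n^{1.5} → ∞; triangles are abundant w.h.p.

E[X] ≈ 8683.9834; in regime p = Θ(1/n^{1/2}) E[X] diverges (above the triangle threshold p ~ 1/n).


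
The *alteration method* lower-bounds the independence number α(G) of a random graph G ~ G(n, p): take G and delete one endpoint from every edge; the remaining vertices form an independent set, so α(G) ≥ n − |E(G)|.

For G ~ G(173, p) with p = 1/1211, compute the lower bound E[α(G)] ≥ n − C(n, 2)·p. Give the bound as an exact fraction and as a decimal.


E[|E(G)|] = C(173, 2)·p = 14878 · (1/1211) = 86/7.
E[α(G)] ≥ n − E[|E(G)|] = 173 − 86/7 = 1125/7.
Numerically: ≈ 160.7143.
(This is only a lower bound; the true E[α(G)] may be larger.)

E[α(G)] ≥ 1125/7 ≈ 160.7143.


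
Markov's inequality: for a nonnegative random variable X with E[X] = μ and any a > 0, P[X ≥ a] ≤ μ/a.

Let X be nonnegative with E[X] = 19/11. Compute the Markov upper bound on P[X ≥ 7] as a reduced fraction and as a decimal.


μ = E[X] = 19/11, a = 7.
Markov: P[X ≥ 7] ≤ μ/a = (19/11)/7 = 19/77.
Numerically: ≈ 0.24675.
(Since a = 7 > μ = 1.72727, the bound 19/77 is < 1 and informative.)

P[X ≥ 7] ≤ 19/77 ≈ 0.24675.


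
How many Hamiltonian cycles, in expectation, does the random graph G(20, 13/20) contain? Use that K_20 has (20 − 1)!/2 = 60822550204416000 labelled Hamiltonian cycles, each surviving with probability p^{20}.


K_20 has (20 − 1)!/2 = 60822550204416000 labelled Hamiltonian cycles.
For each such Hamiltonian cycle H, let X_H = 1 if all 20 edges of H are present in G. Then P[X_H = 1] = p^{20} = (13/20)^{20} = 19004963774880799438801/104857600000000000000000000.
By linearity: E[X] = Σ_H E[X_H] = 60822550204416000 · p^{20} = 60822550204416000 · 19004963774880799438801/104857600000000000000000000 = 282209561360057334695429506990221/25600000000000000000.
Numerically: E[X] ≈ 1.10238e+13.

E[X] = 60822550204416000 · (13/20)^{20} = 282209561360057334695429506990221/25600000000000000000 ≈ 1.10238e+13.
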